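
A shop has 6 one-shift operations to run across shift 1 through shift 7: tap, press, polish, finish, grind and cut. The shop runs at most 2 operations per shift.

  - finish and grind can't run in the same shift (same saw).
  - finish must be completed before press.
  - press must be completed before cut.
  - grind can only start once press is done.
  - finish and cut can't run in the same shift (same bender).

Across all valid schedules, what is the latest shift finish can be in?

Downstream work caps finish at shift 5.
finish at shift 5 is achievable: finish in shift 5, press in shift 6, tap in shift 1, cut in shift 7, polish in shift 1, grind in shift 7.

shift 5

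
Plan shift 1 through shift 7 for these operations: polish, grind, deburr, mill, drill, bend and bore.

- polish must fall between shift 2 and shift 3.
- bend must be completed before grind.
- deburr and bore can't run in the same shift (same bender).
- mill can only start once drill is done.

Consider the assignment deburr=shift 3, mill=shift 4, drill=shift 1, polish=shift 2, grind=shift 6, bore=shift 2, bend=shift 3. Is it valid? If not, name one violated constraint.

Valid

bend must be completed before grind — holds.
deburr and bore can't run in the same shift (same bender) — holds.
polish must fall between shift 2 and shift 3 — holds.
mill can only start once drill is done — holds.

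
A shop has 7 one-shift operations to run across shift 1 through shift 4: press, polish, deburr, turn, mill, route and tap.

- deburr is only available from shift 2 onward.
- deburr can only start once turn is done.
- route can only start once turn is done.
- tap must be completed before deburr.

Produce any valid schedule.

mill in shift 1; deburr in shift 2; route in shift 2; tap in shift 1; press in shift 1; turn in shift 1; polish in shift 1

Checking: turn(shift 1) before deburr(shift 2); turn(shift 1) before route(shift 2); tap(shift 1) before deburr(shift 2); deburr=shift 2 in [shift 2,shift 4].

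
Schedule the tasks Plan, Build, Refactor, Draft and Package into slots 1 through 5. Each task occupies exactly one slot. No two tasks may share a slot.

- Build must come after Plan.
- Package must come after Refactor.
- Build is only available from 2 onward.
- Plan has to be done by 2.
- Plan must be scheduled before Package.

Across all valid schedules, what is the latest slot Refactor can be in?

Downstream work caps Refactor at 4.
Refactor at 4 is achievable: Build in 2; Draft in 3; Refactor in 4; Plan in 1; Package in 5.

4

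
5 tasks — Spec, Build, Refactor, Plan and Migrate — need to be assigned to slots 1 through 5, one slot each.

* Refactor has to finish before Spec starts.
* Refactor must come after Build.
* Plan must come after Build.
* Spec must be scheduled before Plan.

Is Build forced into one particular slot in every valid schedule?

Build can be 1 (e.g. Migrate in 1, Build in 1, Plan in 4, Spec in 3, Refactor in 2) or 2 (e.g. Migrate=1; Plan=5; Refactor=3; Build=2; Spec=4).

No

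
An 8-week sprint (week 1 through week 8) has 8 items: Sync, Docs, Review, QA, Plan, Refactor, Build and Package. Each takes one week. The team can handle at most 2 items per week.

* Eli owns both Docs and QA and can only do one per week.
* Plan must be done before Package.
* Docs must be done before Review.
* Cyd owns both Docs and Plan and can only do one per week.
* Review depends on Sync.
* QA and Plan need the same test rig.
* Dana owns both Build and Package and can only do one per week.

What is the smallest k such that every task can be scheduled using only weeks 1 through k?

The precedence chain requires at least 2 distinct weeks.
With at most 2 per week and 8 tasks, at least 4 weeks are needed.
4 works (last occupied week: week 4): for example Plan=week 2, Docs=week 1, Package=week 3, Build=week 4, Review=week 2, QA=week 3, Refactor=week 4, Sync=week 1.

4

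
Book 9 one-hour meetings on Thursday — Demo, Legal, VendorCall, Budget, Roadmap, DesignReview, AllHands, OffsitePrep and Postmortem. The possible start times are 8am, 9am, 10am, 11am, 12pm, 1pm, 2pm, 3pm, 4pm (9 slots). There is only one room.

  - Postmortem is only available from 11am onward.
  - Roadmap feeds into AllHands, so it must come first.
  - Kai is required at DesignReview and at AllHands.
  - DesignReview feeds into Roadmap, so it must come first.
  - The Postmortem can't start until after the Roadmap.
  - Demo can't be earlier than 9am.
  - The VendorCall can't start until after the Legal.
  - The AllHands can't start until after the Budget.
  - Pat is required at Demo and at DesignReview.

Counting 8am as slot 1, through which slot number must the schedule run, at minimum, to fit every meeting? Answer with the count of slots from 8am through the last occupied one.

9

The precedence chain requires at least 3 distinct slots.
With at most 1 per slot and 9 meetings, at least 9 slots are needed.
Postmortem can't be placed before 11am — that is slot 4 counting from 8am — so the schedule must run through at least 4 slots.
9 works (last occupied slot: 4pm): for example OffsitePrep in 4pm; Demo in 9am; Budget in 12pm; AllHands in 1pm; Roadmap in 10am; DesignReview in 8am; VendorCall in 3pm; Legal in 2pm; Postmortem in 11am.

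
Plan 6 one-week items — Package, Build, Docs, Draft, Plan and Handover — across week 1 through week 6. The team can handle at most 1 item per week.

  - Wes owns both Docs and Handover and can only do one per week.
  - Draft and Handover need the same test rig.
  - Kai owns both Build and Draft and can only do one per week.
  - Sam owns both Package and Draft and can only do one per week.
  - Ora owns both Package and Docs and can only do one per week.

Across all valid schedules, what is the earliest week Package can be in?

Package at week 1 is achievable: Build -> week 2, Plan -> week 5, Docs -> week 3, Package -> week 1, Draft -> week 4, Handover -> week 6.

week 1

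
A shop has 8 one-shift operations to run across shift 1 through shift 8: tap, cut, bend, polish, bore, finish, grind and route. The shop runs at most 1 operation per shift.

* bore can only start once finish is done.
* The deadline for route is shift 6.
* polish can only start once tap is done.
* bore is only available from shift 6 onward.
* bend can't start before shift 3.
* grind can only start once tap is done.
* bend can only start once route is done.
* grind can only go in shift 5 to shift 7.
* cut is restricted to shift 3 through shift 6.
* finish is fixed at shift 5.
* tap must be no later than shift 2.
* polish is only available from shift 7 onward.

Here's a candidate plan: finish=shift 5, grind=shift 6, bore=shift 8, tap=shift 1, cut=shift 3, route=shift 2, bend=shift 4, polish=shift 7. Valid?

Yes, all constraints hold

finish is fixed at shift 5 — holds.
grind can only start once tap is done — holds.
bore is only available from shift 6 onward — holds.
polish can only start once tap is done — holds.
The shop runs at most 1 operation per shift — holds.
cut is restricted to shift 3 through shift 6 — holds.
The deadline for route is shift 6 — holds.
grind can only go in shift 5 to shift 7 — holds.
tap must be no later than shift 2 — holds.
polish is only available from shift 7 onward — holds.
bore can only start once finish is done — holds.
bend can only start once route is done — holds.
bend can't start before shift 3 — holds.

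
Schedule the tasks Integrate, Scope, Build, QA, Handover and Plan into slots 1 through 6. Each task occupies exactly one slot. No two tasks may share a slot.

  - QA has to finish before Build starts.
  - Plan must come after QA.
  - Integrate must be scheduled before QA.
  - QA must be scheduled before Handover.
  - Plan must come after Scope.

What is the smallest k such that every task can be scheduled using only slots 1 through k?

6

The precedence chain requires at least 3 distinct slots.
With at most 1 per slot and 6 tasks, at least 6 slots are needed.
6 works (last occupied slot: 6): for example Handover -> 6; Plan -> 4; Build -> 5; QA -> 2; Integrate -> 1; Scope -> 3.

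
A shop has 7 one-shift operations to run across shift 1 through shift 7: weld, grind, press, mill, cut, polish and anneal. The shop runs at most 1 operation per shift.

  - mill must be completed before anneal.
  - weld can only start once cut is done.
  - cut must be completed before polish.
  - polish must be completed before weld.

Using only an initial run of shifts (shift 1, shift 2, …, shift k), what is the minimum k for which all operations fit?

7

The precedence chain requires at least 3 distinct shifts.
With at most 1 per shift and 7 operations, at least 7 shifts are needed.
7 works (last occupied shift: shift 7): for example weld in shift 3, grind in shift 6, cut in shift 1, press in shift 7, anneal in shift 5, mill in shift 4, polish in shift 2.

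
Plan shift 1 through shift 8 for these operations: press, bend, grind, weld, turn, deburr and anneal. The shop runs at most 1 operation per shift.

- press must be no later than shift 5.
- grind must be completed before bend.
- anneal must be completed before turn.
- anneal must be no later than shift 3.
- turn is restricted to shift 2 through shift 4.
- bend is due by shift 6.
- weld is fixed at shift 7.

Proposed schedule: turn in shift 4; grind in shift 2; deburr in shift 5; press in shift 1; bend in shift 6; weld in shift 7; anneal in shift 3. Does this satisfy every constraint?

anneal must be no later than shift 3 — holds.
weld is fixed at shift 7 — holds.
anneal must be completed before turn — holds.
bend is due by shift 6 — holds.
grind must be completed before bend — holds.
The shop runs at most 1 operation per shift — holds.
press must be no later than shift 5 — holds.
turn is restricted to shift 2 through shift 4 — holds.

Valid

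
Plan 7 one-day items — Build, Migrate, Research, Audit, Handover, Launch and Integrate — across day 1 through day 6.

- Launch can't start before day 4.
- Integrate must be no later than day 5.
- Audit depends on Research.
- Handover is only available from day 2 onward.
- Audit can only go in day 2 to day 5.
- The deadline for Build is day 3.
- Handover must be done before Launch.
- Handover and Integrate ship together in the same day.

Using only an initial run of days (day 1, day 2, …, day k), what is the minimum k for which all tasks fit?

4

The precedence chain requires at least 2 distinct days.
Launch can't be placed before day 4, so the schedule must run through at least day 4.
4 works (last occupied day: day 4): for example Audit in day 2; Launch in day 4; Handover in day 2; Integrate in day 2; Migrate in day 1; Build in day 1; Research in day 1.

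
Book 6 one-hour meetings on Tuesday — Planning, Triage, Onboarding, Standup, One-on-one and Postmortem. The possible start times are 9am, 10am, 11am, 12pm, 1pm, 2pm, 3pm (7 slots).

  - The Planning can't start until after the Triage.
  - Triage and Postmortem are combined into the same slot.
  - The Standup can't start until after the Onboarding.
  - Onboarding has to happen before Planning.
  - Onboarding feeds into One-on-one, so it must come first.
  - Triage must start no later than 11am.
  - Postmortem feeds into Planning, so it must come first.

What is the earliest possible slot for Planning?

Precedence pushes Planning to at least 10am.
Planning at 10am is achievable: Planning in 10am, Postmortem in 9am, Standup in 10am, Triage in 9am, Onboarding in 9am, One-on-one in 10am.

10am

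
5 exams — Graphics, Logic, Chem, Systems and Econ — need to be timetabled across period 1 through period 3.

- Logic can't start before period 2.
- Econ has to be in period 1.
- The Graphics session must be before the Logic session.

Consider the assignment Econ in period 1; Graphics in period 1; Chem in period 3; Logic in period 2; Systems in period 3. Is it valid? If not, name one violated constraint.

Valid

Econ has to be in period 1 — holds.
The Graphics session must be before the Logic session — holds.
Logic can't start before period 2 — holds.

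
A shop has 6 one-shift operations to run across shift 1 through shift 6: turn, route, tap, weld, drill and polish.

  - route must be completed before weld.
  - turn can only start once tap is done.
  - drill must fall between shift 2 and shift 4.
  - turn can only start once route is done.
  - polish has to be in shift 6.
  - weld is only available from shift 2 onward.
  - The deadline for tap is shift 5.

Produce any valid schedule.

turn=shift 2, polish=shift 6, route=shift 1, tap=shift 1, drill=shift 2, weld=shift 2

Checking: route(shift 1) before turn(shift 2); tap(shift 1) before turn(shift 2); route(shift 1) before weld(shift 2); drill=shift 2 in [shift 2,shift 4]; tap=shift 1 in [shift 1,shift 5]; weld=shift 2 in [shift 2,shift 6]; polish=shift 6 in [shift 6,shift 6].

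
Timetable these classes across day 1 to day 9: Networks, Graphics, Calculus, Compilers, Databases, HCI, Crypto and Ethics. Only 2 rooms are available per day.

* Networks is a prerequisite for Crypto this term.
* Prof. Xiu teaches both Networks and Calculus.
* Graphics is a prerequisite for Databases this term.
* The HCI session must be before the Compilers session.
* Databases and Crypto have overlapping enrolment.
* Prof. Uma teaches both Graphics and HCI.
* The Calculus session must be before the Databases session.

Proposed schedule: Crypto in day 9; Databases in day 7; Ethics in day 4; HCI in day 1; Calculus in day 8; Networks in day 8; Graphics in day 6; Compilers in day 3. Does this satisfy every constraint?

Databases and Crypto have overlapping enrolment — holds.
Only 2 rooms are available per day — holds.
The Calculus session must be before the Databases session — violated.
Prof. Xiu teaches both Networks and Calculus — violated.
Networks is a prerequisite for Crypto this term — holds.
Graphics is a prerequisite for Databases this term — holds.
Prof. Uma teaches both Graphics and HCI — holds.
The HCI session must be before the Compilers session — holds.

No. Prof. Xiu teaches both Networks and Calculus is not satisfied.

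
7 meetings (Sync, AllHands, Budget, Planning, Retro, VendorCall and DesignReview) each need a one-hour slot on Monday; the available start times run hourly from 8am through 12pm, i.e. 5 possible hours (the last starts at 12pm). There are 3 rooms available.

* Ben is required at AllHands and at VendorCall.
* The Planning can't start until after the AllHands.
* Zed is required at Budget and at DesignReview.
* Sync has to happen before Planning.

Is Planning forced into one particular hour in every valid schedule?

Planning can be 9am (e.g. Sync in 8am, Retro in 9am, AllHands in 8am, Planning in 9am, Budget in 8am, DesignReview in 10am, VendorCall in 9am) or 10am (e.g. Sync in 8am, VendorCall in 9am, DesignReview in 9am, AllHands in 8am, Retro in 9am, Budget in 8am, Planning in 10am).

No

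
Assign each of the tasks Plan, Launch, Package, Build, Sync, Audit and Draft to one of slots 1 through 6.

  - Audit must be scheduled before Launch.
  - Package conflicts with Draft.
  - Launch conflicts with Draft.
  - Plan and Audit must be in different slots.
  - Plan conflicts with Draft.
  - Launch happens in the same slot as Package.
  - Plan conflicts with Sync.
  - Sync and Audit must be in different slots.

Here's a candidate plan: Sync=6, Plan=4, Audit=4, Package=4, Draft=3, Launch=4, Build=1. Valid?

Audit must be scheduled before Launch — violated.
Launch conflicts with Draft — holds.
Sync and Audit must be in different slots — holds.
Package conflicts with Draft — holds.
Plan conflicts with Draft — holds.
Plan conflicts with Sync — holds.
Launch happens in the same slot as Package — holds.
Plan and Audit must be in different slots — violated.

No. Plan and Audit must be in different slots is not satisfied.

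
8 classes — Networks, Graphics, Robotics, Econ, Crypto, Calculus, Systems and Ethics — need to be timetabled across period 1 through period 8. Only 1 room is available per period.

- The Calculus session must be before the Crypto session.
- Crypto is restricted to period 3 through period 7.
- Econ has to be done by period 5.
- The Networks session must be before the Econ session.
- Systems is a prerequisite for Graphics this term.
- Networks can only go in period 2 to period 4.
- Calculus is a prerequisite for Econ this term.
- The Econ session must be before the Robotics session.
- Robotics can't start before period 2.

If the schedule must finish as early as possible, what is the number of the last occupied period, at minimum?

The precedence chain requires at least 3 distinct periods.
With at most 1 per period and 8 classes, at least 8 periods are needed.
Propagating the time windows through the other constraints, Robotics can't land before period 4, so the schedule must run through at least period 4.
8 works (last occupied period: period 8): for example Calculus in period 1; Systems in period 6; Econ in period 3; Graphics in period 7; Networks in period 2; Crypto in period 4; Ethics in period 8; Robotics in period 5.

8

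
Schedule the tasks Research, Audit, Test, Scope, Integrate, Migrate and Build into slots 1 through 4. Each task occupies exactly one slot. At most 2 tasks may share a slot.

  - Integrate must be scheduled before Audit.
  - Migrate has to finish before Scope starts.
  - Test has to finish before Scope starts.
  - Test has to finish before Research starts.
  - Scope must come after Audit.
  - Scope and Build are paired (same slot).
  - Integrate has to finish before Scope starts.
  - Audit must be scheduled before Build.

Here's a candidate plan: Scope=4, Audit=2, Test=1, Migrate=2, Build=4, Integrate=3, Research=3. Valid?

Scope and Build are paired (same slot) — holds.
Test has to finish before Research starts — holds.
At most 2 tasks may share a slot — holds.
Migrate has to finish before Scope starts — holds.
Integrate must be scheduled before Audit — violated.
Scope must come after Audit — holds.
Integrate has to finish before Scope starts — holds.
Audit must be scheduled before Build — holds.
Test has to finish before Scope starts — holds.

No — it violates: Integrate must be scheduled before Audit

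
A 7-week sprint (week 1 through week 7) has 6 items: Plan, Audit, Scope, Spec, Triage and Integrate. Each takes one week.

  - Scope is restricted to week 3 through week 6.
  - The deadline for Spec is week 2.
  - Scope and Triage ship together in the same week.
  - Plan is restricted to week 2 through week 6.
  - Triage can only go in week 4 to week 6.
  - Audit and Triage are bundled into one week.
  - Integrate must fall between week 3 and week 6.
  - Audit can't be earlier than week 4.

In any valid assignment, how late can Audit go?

Audit is available from week 4; Audit must be in the same week as Scope, which can't be after week 6, so Audit is at most week 6.
Audit at week 6 is achievable: Scope -> week 6, Spec -> week 1, Integrate -> week 3, Audit -> week 6, Triage -> week 6, Plan -> week 2.

week 6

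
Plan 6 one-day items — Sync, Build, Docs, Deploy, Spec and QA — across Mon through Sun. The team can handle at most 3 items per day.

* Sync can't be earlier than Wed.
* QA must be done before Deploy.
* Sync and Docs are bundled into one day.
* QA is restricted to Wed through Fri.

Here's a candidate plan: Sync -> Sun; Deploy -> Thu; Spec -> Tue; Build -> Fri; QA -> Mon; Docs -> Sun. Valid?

Invalid. QA is restricted to Wed through Fri.

The team can handle at most 3 items per day — holds.
Sync can't be earlier than Wed — holds.
Sync and Docs are bundled into one day — holds.
QA must be done before Deploy — holds.
QA is restricted to Wed through Fri — violated.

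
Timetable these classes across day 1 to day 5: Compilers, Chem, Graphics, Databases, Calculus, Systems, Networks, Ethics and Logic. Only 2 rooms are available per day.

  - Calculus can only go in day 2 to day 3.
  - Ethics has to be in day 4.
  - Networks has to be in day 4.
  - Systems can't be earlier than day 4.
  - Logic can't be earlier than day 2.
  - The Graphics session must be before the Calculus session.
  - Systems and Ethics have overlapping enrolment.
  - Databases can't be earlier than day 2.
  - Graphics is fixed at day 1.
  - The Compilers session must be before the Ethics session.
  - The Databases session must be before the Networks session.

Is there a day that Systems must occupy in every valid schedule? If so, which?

Systems's window is day 4–day 5.
Ethics is fixed at day 4, and Systems can't share a day with Ethics.
So Systems must be day 5.

day 5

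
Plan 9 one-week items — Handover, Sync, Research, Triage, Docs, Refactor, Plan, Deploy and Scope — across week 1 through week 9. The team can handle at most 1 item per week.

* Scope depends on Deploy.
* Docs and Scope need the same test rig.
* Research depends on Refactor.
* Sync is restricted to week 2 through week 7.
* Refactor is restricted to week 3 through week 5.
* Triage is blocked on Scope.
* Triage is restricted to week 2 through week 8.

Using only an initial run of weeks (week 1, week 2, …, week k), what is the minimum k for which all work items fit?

9 weeks

The precedence chain requires at least 3 distinct weeks.
With at most 1 per week and 9 work items, at least 9 weeks are needed.
Propagating the time windows through the other constraints, Research can't land before week 4, so the schedule must run through at least week 4.
9 works (last occupied week: week 9): for example Triage=week 5, Docs=week 8, Handover=week 7, Research=week 6, Scope=week 4, Refactor=week 3, Plan=week 9, Deploy=week 1, Sync=week 2.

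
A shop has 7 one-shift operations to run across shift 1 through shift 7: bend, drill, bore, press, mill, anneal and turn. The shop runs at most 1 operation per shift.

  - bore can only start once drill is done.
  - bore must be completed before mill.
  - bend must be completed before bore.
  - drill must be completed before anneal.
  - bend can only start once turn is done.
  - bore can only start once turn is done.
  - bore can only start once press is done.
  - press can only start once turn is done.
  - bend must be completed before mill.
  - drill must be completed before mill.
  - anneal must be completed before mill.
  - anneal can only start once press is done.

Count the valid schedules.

19

Splitting on bend: it can be shift 2 (4), shift 3 (6), shift 4 (6), shift 5 (3). Listing each branch's schedules as (drill, bore, press, mill, anneal, turn) by shift number:
bend=shift 2: (3,5,4,7,6,1) (3,6,4,7,5,1) (4,5,3,7,6,1) (4,6,3,7,5,1) — 4.
bend=shift 3: (1,5,4,7,6,2) (1,6,4,7,5,2) (2,5,4,7,6,1) (2,6,4,7,5,1) (4,5,2,7,6,1) (4,6,2,7,5,1) — 6.
bend=shift 4: (1,5,3,7,6,2) (1,6,3,7,5,2) (2,5,3,7,6,1) (2,6,3,7,5,1) (3,5,2,7,6,1) (3,6,2,7,5,1) — 6.
bend=shift 5: (1,6,3,7,4,2) (2,6,3,7,4,1) (3,6,2,7,4,1) — 3.
Summing: 4 + 6 + 6 + 3 = 19.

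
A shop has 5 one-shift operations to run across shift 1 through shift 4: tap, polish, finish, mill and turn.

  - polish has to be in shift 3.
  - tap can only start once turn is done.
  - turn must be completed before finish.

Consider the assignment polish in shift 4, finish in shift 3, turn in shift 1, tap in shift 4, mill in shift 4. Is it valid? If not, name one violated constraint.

polish has to be in shift 3 — violated.
turn must be completed before finish — holds.
tap can only start once turn is done — holds.

No — it violates: polish has to be in shift 3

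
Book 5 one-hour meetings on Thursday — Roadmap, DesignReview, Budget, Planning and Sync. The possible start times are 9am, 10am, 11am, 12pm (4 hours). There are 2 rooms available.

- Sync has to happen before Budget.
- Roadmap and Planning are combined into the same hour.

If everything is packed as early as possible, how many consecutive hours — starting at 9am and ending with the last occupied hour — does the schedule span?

3 hours

The precedence chain requires at least 2 distinct hours.
With at most 2 per hour and 5 meetings, at least 3 hours are needed.
3 works (last occupied hour: 11am): for example Roadmap in 11am, Planning in 11am, Sync in 9am, DesignReview in 9am, Budget in 10am.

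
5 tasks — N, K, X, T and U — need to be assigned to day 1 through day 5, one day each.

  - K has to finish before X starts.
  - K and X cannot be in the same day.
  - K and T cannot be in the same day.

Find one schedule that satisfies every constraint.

X in day 2, K in day 1, T in day 2, N in day 1, U in day 1

Checking: K(day 1) before X(day 2); K(day 1) != X(day 2); K(day 1) != T(day 2).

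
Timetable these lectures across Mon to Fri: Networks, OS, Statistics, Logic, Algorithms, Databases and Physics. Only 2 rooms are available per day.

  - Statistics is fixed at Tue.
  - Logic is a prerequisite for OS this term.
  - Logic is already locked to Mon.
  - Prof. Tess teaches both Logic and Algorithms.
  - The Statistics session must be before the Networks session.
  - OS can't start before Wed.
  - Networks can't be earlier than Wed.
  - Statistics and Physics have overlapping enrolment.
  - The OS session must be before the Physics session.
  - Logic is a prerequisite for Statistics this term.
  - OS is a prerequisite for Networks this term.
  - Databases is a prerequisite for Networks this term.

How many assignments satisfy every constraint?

50

Splitting on Networks: it can be Thu (17), Fri (33). Listing each branch's schedules as (OS, Statistics, Logic, Algorithms, Databases, Physics):
Networks=Thu: (Wed,Tue,Mon,Tue,Mon,Thu) (Wed,Tue,Mon,Tue,Mon,Fri) (Wed,Tue,Mon,Tue,Wed,Thu) (Wed,Tue,Mon,Tue,Wed,Fri) (Wed,Tue,Mon,Wed,Mon,Thu) (Wed,Tue,Mon,Wed,Mon,Fri) (Wed,Tue,Mon,Wed,Tue,Thu) (Wed,Tue,Mon,Wed,Tue,Fri) (Wed,Tue,Mon,Thu,Mon,Fri) (Wed,Tue,Mon,Thu,Tue,Fri) (Wed,Tue,Mon,Thu,Wed,Fri) (Wed,Tue,Mon,Fri,Mon,Thu) (Wed,Tue,Mon,Fri,Mon,Fri) (Wed,Tue,Mon,Fri,Tue,Thu) (Wed,Tue,Mon,Fri,Tue,Fri) (Wed,Tue,Mon,Fri,Wed,Thu) (Wed,Tue,Mon,Fri,Wed,Fri) — 17.
Networks=Fri: (Wed,Tue,Mon,Tue,Mon,Thu) (Wed,Tue,Mon,Tue,Mon,Fri) (Wed,Tue,Mon,Tue,Wed,Thu) (Wed,Tue,Mon,Tue,Wed,Fri) (Wed,Tue,Mon,Tue,Thu,Thu) (Wed,Tue,Mon,Tue,Thu,Fri) (Wed,Tue,Mon,Wed,Mon,Thu) (Wed,Tue,Mon,Wed,Mon,Fri) (Wed,Tue,Mon,Wed,Tue,Thu) (Wed,Tue,Mon,Wed,Tue,Fri) (Wed,Tue,Mon,Wed,Thu,Thu) (Wed,Tue,Mon,Wed,Thu,Fri) (Wed,Tue,Mon,Thu,Mon,Thu) (Wed,Tue,Mon,Thu,Mon,Fri) (Wed,Tue,Mon,Thu,Tue,Thu) (Wed,Tue,Mon,Thu,Tue,Fri) (Wed,Tue,Mon,Thu,Wed,Thu) (Wed,Tue,Mon,Thu,Wed,Fri) (Wed,Tue,Mon,Thu,Thu,Fri) (Wed,Tue,Mon,Fri,Mon,Thu) (Wed,Tue,Mon,Fri,Tue,Thu) (Wed,Tue,Mon,Fri,Wed,Thu) (Wed,Tue,Mon,Fri,Thu,Thu) (Thu,Tue,Mon,Tue,Mon,Fri) (Thu,Tue,Mon,Tue,Wed,Fri) (Thu,Tue,Mon,Tue,Thu,Fri) (Thu,Tue,Mon,Wed,Mon,Fri) (Thu,Tue,Mon,Wed,Tue,Fri) (Thu,Tue,Mon,Wed,Wed,Fri) (Thu,Tue,Mon,Wed,Thu,Fri) (Thu,Tue,Mon,Thu,Mon,Fri) (Thu,Tue,Mon,Thu,Tue,Fri) (Thu,Tue,Mon,Thu,Wed,Fri) — 33.
Summing: 17 + 33 = 50.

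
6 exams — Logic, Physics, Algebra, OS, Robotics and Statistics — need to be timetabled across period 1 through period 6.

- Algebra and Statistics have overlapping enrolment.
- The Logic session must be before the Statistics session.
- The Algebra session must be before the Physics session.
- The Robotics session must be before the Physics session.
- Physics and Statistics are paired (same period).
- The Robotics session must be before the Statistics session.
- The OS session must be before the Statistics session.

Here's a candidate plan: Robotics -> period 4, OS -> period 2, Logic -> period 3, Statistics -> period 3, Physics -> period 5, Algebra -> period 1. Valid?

No. Physics and Statistics are paired (same period) is not satisfied.

The Robotics session must be before the Physics session — holds.
Algebra and Statistics have overlapping enrolment — holds.
The Algebra session must be before the Physics session — holds.
Physics and Statistics are paired (same period) — violated.
The Logic session must be before the Statistics session — violated.
The OS session must be before the Statistics session — holds.
The Robotics session must be before the Statistics session — violated.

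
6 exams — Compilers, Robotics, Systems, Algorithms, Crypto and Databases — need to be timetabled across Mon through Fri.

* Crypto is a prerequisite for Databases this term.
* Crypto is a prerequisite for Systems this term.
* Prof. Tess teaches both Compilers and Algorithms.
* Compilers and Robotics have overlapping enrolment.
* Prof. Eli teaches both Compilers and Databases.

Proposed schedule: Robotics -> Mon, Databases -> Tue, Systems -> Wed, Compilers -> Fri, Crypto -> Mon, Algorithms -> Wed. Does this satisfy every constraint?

Crypto is a prerequisite for Databases this term — holds.
Prof. Tess teaches both Compilers and Algorithms — holds.
Prof. Eli teaches both Compilers and Databases — holds.
Crypto is a prerequisite for Systems this term — holds.
Compilers and Robotics have overlapping enrolment — holds.

Yes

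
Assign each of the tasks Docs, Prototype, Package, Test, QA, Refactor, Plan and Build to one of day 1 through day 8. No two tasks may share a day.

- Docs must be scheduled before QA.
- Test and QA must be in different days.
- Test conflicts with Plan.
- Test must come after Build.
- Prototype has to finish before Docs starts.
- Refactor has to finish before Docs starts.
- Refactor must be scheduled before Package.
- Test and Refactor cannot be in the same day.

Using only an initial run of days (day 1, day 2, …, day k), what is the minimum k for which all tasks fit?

The precedence chain requires at least 3 distinct days.
With at most 1 per day and 8 tasks, at least 8 days are needed.
8 works (last occupied day: day 8): for example Refactor in day 1, Docs in day 3, Package in day 4, Plan in day 8, QA in day 7, Test in day 6, Build in day 5, Prototype in day 2.

8 days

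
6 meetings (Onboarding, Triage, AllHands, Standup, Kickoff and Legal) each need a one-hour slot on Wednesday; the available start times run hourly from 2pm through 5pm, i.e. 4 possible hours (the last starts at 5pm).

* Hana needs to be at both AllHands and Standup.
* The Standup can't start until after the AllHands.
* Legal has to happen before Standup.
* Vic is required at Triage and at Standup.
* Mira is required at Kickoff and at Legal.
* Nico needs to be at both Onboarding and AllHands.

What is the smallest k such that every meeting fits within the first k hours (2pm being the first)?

2

The precedence chain requires at least 2 distinct hours.
2 works (last occupied hour: 3pm): for example Triage -> 2pm; Legal -> 2pm; AllHands -> 2pm; Kickoff -> 3pm; Standup -> 3pm; Onboarding -> 3pm.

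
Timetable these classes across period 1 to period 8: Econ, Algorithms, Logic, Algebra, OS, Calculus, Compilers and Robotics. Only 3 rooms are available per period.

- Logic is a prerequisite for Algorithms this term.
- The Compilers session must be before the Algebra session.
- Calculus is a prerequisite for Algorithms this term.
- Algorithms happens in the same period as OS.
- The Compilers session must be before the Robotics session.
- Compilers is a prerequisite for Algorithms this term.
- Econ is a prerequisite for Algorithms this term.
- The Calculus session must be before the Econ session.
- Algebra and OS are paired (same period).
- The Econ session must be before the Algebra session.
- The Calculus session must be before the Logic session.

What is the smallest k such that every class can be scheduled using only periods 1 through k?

3

The precedence chain requires at least 3 distinct periods.
With at most 3 per period and 8 classes, at least 3 periods are needed.
3 works (last occupied period: period 3): for example Algebra=period 3; Compilers=period 1; Econ=period 2; Calculus=period 1; Robotics=period 2; OS=period 3; Logic=period 2; Algorithms=period 3.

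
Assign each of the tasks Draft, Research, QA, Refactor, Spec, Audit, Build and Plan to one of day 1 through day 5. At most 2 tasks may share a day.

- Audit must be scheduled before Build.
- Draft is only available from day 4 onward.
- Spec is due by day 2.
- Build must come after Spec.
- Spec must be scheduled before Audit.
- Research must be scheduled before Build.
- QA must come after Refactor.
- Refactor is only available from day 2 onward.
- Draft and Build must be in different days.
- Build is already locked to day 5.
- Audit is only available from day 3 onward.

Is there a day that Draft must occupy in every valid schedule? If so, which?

day 4

Draft's window is day 4–day 5.
Build is fixed at day 5, and Draft can't share a day with Build.
So Draft must be day 4.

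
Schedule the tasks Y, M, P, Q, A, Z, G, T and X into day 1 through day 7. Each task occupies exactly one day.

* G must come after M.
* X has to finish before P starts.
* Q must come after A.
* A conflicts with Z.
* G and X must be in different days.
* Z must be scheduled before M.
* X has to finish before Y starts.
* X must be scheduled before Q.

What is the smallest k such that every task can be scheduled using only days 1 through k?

3 days

The precedence chain requires at least 3 distinct days.
3 works (last occupied day: day 3): for example M -> day 2; G -> day 3; T -> day 1; Q -> day 3; Z -> day 1; X -> day 1; A -> day 2; P -> day 2; Y -> day 2.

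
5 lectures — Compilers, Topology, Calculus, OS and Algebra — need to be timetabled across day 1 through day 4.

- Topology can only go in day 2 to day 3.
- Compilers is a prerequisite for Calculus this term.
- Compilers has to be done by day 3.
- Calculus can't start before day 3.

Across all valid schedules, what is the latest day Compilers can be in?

day 3

Compilers's own window allows nothing later than day 3.
Compilers at day 3 is achievable: Compilers=day 3, Algebra=day 1, Topology=day 2, Calculus=day 4, OS=day 1.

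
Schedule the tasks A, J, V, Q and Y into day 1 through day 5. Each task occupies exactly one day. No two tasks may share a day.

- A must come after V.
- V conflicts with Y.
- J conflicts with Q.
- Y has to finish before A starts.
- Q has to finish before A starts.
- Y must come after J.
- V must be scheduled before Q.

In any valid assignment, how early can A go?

day 5

Precedence pushes A to at least day 3.
A at day 5 is achievable: Y in day 4, Q in day 2, J in day 3, V in day 1, A in day 5.
Nothing earlier works — the conflict and capacity constraints rule out every day before day 5.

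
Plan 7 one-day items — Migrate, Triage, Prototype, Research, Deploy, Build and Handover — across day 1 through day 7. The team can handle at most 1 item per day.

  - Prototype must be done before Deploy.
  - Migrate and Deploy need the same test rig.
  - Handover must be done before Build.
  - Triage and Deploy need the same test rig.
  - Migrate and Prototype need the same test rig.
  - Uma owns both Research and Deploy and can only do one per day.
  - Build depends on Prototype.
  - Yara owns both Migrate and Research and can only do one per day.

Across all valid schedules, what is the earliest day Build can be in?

Precedence pushes Build to at least day 2.
Build at day 3 is achievable: Prototype in day 1; Triage in day 6; Migrate in day 5; Handover in day 2; Research in day 7; Deploy in day 4; Build in day 3.
Nothing earlier works — the conflict and capacity constraints rule out every day before day 3.

day 3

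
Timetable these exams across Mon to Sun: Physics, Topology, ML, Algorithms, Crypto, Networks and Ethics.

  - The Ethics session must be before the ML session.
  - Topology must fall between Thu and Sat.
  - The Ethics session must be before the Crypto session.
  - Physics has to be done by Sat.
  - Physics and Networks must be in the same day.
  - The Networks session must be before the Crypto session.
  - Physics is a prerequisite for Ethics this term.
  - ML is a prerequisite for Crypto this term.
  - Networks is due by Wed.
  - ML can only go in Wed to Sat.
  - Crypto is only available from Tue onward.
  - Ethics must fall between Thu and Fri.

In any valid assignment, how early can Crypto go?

Sat

Crypto is available from Tue; precedence pushes Crypto to at least Sat.
Crypto at Sat is achievable: Algorithms -> Mon, Topology -> Thu, ML -> Fri, Physics -> Mon, Crypto -> Sat, Ethics -> Thu, Networks -> Mon.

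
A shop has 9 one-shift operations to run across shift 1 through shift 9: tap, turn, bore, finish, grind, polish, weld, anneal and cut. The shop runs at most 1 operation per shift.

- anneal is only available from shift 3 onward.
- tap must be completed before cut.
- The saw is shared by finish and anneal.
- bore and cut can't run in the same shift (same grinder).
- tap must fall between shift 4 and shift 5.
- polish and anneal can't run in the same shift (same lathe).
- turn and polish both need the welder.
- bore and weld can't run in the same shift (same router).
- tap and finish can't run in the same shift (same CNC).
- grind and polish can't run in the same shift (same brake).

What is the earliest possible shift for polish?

shift 1

polish at shift 1 is achievable: cut -> shift 5, bore -> shift 6, grind -> shift 8, anneal -> shift 3, turn -> shift 2, tap -> shift 4, weld -> shift 9, polish -> shift 1, finish -> shift 7.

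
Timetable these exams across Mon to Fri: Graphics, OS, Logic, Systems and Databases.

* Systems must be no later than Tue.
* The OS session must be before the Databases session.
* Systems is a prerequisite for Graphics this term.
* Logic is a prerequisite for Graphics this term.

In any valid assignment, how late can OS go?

Downstream work caps OS at Thu.
OS at Thu is achievable: Graphics -> Tue, Logic -> Mon, Systems -> Mon, OS -> Thu, Databases -> Fri.

Thu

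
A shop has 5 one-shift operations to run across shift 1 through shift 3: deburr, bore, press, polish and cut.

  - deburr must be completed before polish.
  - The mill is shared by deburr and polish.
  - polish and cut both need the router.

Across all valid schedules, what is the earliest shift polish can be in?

shift 2

Precedence pushes polish to at least shift 2.
polish at shift 2 is achievable: press -> shift 1; polish -> shift 2; cut -> shift 1; deburr -> shift 1; bore -> shift 1.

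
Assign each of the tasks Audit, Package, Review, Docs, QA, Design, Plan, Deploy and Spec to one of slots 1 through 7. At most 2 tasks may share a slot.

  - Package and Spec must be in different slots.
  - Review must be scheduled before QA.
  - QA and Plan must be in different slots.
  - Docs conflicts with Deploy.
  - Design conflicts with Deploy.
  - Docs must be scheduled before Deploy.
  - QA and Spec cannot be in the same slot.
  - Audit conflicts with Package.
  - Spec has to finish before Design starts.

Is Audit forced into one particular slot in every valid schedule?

Audit can be 1 (e.g. Docs=2; Spec=3; Plan=5; Audit=1; QA=2; Review=1; Deploy=3; Package=4; Design=4) or 2 (e.g. Audit=2, Deploy=3, Plan=5, Design=4, Package=4, QA=2, Docs=1, Spec=3, Review=1).

No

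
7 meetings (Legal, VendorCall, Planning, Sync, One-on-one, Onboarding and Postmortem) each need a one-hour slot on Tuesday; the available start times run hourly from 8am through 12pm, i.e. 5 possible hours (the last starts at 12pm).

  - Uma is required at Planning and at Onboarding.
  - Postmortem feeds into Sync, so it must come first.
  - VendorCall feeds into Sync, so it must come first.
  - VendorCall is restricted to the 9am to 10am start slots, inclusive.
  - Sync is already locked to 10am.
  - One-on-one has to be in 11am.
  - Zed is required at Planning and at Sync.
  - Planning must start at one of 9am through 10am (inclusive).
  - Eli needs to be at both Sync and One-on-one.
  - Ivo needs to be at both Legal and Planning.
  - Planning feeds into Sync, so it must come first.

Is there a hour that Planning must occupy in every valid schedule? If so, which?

9am

Planning's window is 9am–10am.
Sync is fixed at 10am, and Planning can't share a hour with Sync.
So Planning must be 9am.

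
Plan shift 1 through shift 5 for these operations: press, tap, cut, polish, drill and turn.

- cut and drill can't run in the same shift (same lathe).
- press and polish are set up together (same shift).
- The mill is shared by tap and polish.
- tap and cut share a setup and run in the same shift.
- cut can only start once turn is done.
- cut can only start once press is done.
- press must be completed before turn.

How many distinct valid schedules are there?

40

Splitting on press: it can be shift 1 (24), shift 2 (12), shift 3 (4). Listing each branch's schedules as (tap, cut, polish, drill, turn) by shift number:
press=shift 1: (3,3,1,1,2) (3,3,1,2,2) (3,3,1,4,2) (3,3,1,5,2) (4,4,1,1,2) (4,4,1,1,3) (4,4,1,2,2) (4,4,1,2,3) (4,4,1,3,2) (4,4,1,3,3) (4,4,1,5,2) (4,4,1,5,3) (5,5,1,1,2) (5,5,1,1,3) (5,5,1,1,4) (5,5,1,2,2) (5,5,1,2,3) (5,5,1,2,4) (5,5,1,3,2) (5,5,1,3,3) (5,5,1,3,4) (5,5,1,4,2) (5,5,1,4,3) (5,5,1,4,4) — 24.
press=shift 2: (4,4,2,1,3) (4,4,2,2,3) (4,4,2,3,3) (4,4,2,5,3) (5,5,2,1,3) (5,5,2,1,4) (5,5,2,2,3) (5,5,2,2,4) (5,5,2,3,3) (5,5,2,3,4) (5,5,2,4,3) (5,5,2,4,4) — 12.
press=shift 3: (5,5,3,1,4) (5,5,3,2,4) (5,5,3,3,4) (5,5,3,4,4) — 4.
Summing: 24 + 12 + 4 = 40.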